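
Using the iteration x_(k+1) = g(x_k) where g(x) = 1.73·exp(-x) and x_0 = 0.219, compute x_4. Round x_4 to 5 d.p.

x_1 = g(0.219000) = 1.389747
x_2 = g(1.389747) = 0.431009
x_3 = g(0.431009) = 1.124245
x_4 = g(1.124245) = 0.562073

0.56207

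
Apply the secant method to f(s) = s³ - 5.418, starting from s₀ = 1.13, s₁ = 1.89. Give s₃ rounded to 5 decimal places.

1.75213

f(s_0) = -3.975103, f(s_1) = 1.333269
s_2 = 1.890000 - (1.333269)·(1.890000 - 1.130000)/(1.333269 - (-3.975103)) = 1.699116; f(s_2) = -0.512662
s_3 = 1.699116 - (-0.512662)·(1.699116 - 1.890000)/(-0.512662 - (1.333269)) = 1.752129; f(s_3) = -0.039039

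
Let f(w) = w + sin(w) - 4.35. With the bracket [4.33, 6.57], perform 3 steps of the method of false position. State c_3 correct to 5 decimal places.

5.20936

False-position update: c = (a·f(b) − b·f(a))/(f(b) − f(a)); replace the endpoint whose sign matches f(c).
f(4.330000) = -0.947776, f(6.570000) = 2.502898
step 1: c = 4.945247, f(c) = -0.377764 < 0 → new bracket [4.945247, 6.570000]
step 2: c = 5.158314, f(c) = -0.093899 < 0 → new bracket [5.158314, 6.570000]
step 3: c = 5.209359, f(c) = -0.019672 < 0 → new bracket [5.209359, 6.570000]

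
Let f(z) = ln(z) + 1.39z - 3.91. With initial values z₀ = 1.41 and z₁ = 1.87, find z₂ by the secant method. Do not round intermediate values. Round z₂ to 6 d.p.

2.211731

Secant update: z_(k+1) = z_k − f(z_k)·(z_k − z_(k-1))/(f(z_k) − f(z_(k-1))).
f(z_0) = -1.606510, f(z_1) = -0.684762
z_2 = 1.870000 - (-0.684762)·(1.870000 - 1.410000)/(-0.684762 - (-1.606510)) = 2.211731; f(z_2) = -0.041918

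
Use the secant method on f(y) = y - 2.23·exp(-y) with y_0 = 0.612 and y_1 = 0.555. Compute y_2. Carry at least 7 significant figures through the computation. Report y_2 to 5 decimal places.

0.87811

f(y_0) = -0.597252, f(y_1) = -0.725181
y_2 = 0.555000 - (-0.725181)·(0.555000 - 0.612000)/(-0.725181 - (-0.597252)) = 0.878110; f(y_2) = -0.048606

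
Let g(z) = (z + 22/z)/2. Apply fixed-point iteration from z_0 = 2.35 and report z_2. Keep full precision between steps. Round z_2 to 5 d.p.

z_1 = g(2.350000) = 5.855851
z_2 = g(5.855851) = 4.806389

4.80639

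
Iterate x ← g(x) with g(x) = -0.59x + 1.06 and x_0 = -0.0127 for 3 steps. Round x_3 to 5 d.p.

x_1 = g(-0.012700) = 1.067493
x_2 = g(1.067493) = 0.430179
x_3 = g(0.430179) = 0.806194

0.80619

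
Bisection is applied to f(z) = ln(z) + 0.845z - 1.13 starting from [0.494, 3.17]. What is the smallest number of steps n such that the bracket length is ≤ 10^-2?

9

Initial width b − a = 3.17 − 0.494 = 2.676000.
After n steps the width is (b−a)/2^n; need (b−a)/2^n ≤ 10^-2.
So n ≥ log₂(2.676000/10^-2) = log₂(267.6000) ≈ 8.0639.
Hence n = 9.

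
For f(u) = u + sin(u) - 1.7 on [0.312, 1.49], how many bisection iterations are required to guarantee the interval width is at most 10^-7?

Initial width b − a = 1.49 − 0.312 = 1.178000.
After n steps the width is (b−a)/2^n; need (b−a)/2^n ≤ 10^-7.
So n ≥ log₂(1.178000/10^-7) = log₂(11780000.0000) ≈ 23.4898.
Hence n = 24.

24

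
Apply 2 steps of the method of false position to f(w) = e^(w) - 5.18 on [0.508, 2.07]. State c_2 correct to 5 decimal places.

1.59167

f(0.508000) = -3.518036, f(2.070000) = 2.744823
step 1: c = 1.385422, f(c) = -1.183487 < 0 → new bracket [1.385422, 2.070000]
step 2: c = 1.591666, f(c) = -0.268075 < 0 → new bracket [1.591666, 2.070000]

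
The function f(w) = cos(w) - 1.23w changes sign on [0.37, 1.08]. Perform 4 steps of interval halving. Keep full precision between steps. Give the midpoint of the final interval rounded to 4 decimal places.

f(0.370000) = 0.477227, f(1.080000) = -0.857072 (opposite signs)
step 1: m = 0.725000, f(m) = -0.143251 < 0 → root in [0.370000, 0.725000]
step 2: m = 0.547500, f(m) = 0.180404 > 0 → root in [0.547500, 0.725000]
step 3: m = 0.636250, f(m) = 0.021742 > 0 → root in [0.636250, 0.725000]
step 4: m = 0.680625, f(m) = -0.059989 < 0 → root in [0.636250, 0.680625]
Midpoint of [0.636250, 0.680625] = 0.658438

0.6584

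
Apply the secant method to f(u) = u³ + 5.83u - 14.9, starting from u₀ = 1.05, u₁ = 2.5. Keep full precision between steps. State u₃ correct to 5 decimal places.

f(u_0) = -7.620875, f(u_1) = 15.300000
u_2 = 2.500000 - (15.300000)·(2.500000 - 1.050000)/(15.300000 - (-7.620875)) = 1.532105; f(u_2) = -2.371448
u_3 = 1.532105 - (-2.371448)·(1.532105 - 2.500000)/(-2.371448 - (15.300000)) = 1.661993; f(u_3) = -0.619787

1.66199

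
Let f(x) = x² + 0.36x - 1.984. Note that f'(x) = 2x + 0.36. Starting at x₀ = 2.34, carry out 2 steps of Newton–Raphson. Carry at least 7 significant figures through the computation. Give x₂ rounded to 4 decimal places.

1.2574

Newton update: x ← x − f(x)/f'(x).
x_0 = 2.340000: f = 4.334000, f' = 5.040000 → x_1 = 2.340000 - (4.334000)/(5.040000) = 1.480079
x_1 = 1.480079: f = 0.739463, f' = 3.320159 → x_2 = 1.480079 - (0.739463)/(3.320159) = 1.257360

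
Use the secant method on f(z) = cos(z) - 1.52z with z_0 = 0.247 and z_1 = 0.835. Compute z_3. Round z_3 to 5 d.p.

f(z_0) = 0.594210, f(z_1) = -0.598022
z_2 = 0.835000 - (-0.598022)·(0.835000 - 0.247000)/(-0.598022 - (0.594210)) = 0.540060; f(z_2) = 0.036787
z_3 = 0.540060 - (0.036787)·(0.540060 - 0.835000)/(0.036787 - (-0.598022)) = 0.557152; f(z_3) = 0.001894

0.55715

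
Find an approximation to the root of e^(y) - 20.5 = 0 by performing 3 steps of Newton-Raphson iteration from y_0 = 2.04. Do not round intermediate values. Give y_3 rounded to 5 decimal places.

3.03724

f'(y) = e^(y)
y_0 = 2.040000: f = -12.809391, f' = 7.690609 → y_1 = 2.040000 - (-12.809391)/(7.690609) = 3.705589
y_1 = 3.705589: f = 20.173980, f' = 40.673980 → y_2 = 3.705589 - (20.173980)/(40.673980) = 3.209596
y_2 = 3.209596: f = 4.269085, f' = 24.769085 → y_3 = 3.209596 - (4.269085)/(24.769085) = 3.037241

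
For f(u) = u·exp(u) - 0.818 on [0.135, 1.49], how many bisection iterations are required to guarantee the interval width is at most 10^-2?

Initial width b − a = 1.49 − 0.135 = 1.355000.
After n steps the width is (b−a)/2^n; need (b−a)/2^n ≤ 10^-2.
So n ≥ log₂(1.355000/10^-2) = log₂(135.5000) ≈ 7.0821.
Hence n = 8.

8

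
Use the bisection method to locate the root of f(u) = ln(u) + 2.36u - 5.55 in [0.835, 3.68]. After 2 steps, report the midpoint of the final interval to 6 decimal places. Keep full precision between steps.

f(0.835000) = -3.759724, f(3.680000) = 4.437713 (opposite signs)
step 1: m = 2.257500, f(m) = 0.591958 > 0 → root in [0.835000, 2.257500]
step 2: m = 1.546250, f(m) = -1.465017 < 0 → root in [1.546250, 2.257500]
Midpoint of [1.546250, 2.257500] = 1.901875

1.901875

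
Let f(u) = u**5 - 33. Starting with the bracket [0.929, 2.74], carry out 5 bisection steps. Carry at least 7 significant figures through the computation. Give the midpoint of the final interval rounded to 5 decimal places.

2.03258

f(0.929000) = -32.308044, f(2.740000) = 121.437518 (opposite signs)
step 1: m = 1.834500, f(m) = -12.222725 < 0 → root in [1.834500, 2.740000]
step 2: m = 2.287250, f(m) = 29.599113 > 0 → root in [1.834500, 2.287250]
step 3: m = 2.060875, f(m) = 4.175623 > 0 → root in [1.834500, 2.060875]
step 4: m = 1.947688, f(m) = -4.971724 < 0 → root in [1.947688, 2.060875]
step 5: m = 2.004281, f(m) = -0.656031 < 0 → root in [2.004281, 2.060875]
Midpoint of [2.004281, 2.060875] = 2.032578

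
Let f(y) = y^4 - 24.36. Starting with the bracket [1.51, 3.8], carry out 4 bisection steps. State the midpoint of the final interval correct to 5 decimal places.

f(1.510000) = -19.161144, f(3.800000) = 184.153600 (opposite signs)
step 1: m = 2.655000, f(m) = 25.328753 > 0 → root in [1.510000, 2.655000]
step 2: m = 2.082500, f(m) = -5.552112 < 0 → root in [2.082500, 2.655000]
step 3: m = 2.368750, f(m) = 7.123058 > 0 → root in [2.082500, 2.368750]
step 4: m = 2.225625, f(m) = 0.176237 > 0 → root in [2.082500, 2.225625]
Midpoint of [2.082500, 2.225625] = 2.154063

2.15406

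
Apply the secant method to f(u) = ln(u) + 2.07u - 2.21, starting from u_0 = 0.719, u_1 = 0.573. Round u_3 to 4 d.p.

1.0424

f(u_0) = -1.051564, f(u_1) = -1.580760
u_2 = 0.573000 - (-1.580760)·(0.573000 - 0.719000)/(-1.580760 - (-1.051564)) = 1.009116; f(u_2) = -0.112054
u_3 = 1.009116 - (-0.112054)·(1.009116 - 0.573000)/(-0.112054 - (-1.580760)) = 1.042390; f(u_3) = -0.010738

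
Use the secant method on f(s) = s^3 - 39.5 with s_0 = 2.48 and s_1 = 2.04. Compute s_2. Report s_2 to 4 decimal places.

f(s_0) = -24.247008, f(s_1) = -31.010336
s_2 = 2.040000 - (-31.010336)·(2.040000 - 2.480000)/(-31.010336 - (-24.247008)) = 4.057431; f(s_2) = 27.296459

4.0574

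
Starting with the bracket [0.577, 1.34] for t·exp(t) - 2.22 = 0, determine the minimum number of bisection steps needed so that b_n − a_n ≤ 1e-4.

Initial width b − a = 1.34 − 0.577 = 0.763000.
After n steps the width is (b−a)/2^n; need (b−a)/2^n ≤ 1e-4.
So n ≥ log₂(0.763000/1e-4) = log₂(7630.0000) ≈ 12.8975.
Hence n = 13.

13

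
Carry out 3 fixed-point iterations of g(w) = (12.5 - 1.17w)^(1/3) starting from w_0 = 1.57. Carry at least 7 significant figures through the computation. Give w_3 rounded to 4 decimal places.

2.1534

w_1 = g(1.570000) = 2.201039
w_2 = g(2.201039) = 2.149019
w_3 = g(2.149019) = 2.153403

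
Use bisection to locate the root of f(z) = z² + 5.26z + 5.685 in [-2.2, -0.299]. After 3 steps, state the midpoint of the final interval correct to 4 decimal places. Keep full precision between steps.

f(-2.200000) = -1.047000, f(-0.299000) = 4.201661 (opposite signs)
step 1: m = -1.249500, f(m) = 0.673880 > 0 → root in [-2.200000, -1.249500]
step 2: m = -1.724750, f(m) = -0.412422 < 0 → root in [-1.724750, -1.249500]
step 3: m = -1.487125, f(m) = 0.074263 > 0 → root in [-1.724750, -1.487125]
Midpoint of [-1.724750, -1.487125] = -1.605938

-1.6059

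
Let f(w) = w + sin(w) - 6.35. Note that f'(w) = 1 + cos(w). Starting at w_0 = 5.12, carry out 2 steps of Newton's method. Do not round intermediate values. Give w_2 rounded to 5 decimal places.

w_0 = 5.120000: f = -2.148070, f' = 1.396417 → w_1 = 5.120000 - (-2.148070)/(1.396417) = 6.658273
w_1 = 6.658273: f = 0.674627, f' = 1.930476 → w_2 = 6.658273 - (0.674627)/(1.930476) = 6.308811

6.30881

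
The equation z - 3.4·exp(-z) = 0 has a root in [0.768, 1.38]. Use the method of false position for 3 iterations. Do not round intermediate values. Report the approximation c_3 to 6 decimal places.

1.115171

False-position update: c = (a·f(b) − b·f(a))/(f(b) − f(a)); replace the endpoint whose sign matches f(c).
f(0.768000) = -0.809396, f(1.380000) = 0.524633
step 1: c = 1.139319, f(c) = 0.051194 > 0 → new bracket [0.768000, 1.139319]
step 2: c = 1.117230, f(c) = 0.004803 > 0 → new bracket [0.768000, 1.117230]
step 3: c = 1.115171, f(c) = 0.000449 > 0 → new bracket [0.768000, 1.115171]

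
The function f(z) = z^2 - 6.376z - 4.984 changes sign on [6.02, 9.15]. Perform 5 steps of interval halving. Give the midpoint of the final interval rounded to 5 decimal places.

7.04703

f(6.020000) = -7.127120, f(9.150000) = 20.398100 (opposite signs)
step 1: m = 7.585000, f(m) = 4.186265 > 0 → root in [6.020000, 7.585000]
step 2: m = 6.802500, f(m) = -2.082734 < 0 → root in [6.802500, 7.585000]
step 3: m = 7.193750, f(m) = 0.898689 > 0 → root in [6.802500, 7.193750]
step 4: m = 6.998125, f(m) = -0.630291 < 0 → root in [6.998125, 7.193750]
step 5: m = 7.095937, f(m) = 0.124632 > 0 → root in [6.998125, 7.095937]
Midpoint of [6.998125, 7.095937] = 7.047031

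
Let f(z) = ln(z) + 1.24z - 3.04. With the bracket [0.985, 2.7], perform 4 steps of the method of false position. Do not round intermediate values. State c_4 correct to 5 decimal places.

f(0.985000) = -1.833714, f(2.700000) = 1.301252
step 1: c = 1.988143, f(c) = 0.112499 > 0 → new bracket [0.985000, 1.988143]
step 2: c = 1.930158, f(c) = 0.010997 > 0 → new bracket [0.985000, 1.930158]
step 3: c = 1.924523, f(c) = 0.001087 > 0 → new bracket [0.985000, 1.924523]
step 4: c = 1.923967, f(c) = 0.000108 > 0 → new bracket [0.985000, 1.923967]

1.92397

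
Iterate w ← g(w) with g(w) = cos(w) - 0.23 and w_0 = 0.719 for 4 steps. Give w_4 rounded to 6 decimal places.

w_1 = g(0.719000) = 0.522465
w_2 = g(0.522465) = 0.636592
w_3 = g(0.636592) = 0.574126
w_4 = g(0.574126) = 0.609667

0.609667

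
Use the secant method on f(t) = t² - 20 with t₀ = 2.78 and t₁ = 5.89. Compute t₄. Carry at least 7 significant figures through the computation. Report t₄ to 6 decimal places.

4.473384

f(t_0) = -12.271600, f(t_1) = 14.692100
t_2 = 5.890000 - (14.692100)·(5.890000 - 2.780000)/(14.692100 - (-12.271600)) = 4.195409; f(t_2) = -2.398539
t_3 = 4.195409 - (-2.398539)·(4.195409 - 5.890000)/(-2.398539 - (14.692100)) = 4.433232; f(t_3) = -0.346452
t_4 = 4.433232 - (-0.346452)·(4.433232 - 4.195409)/(-0.346452 - (-2.398539)) = 4.473384; f(t_4) = 0.011161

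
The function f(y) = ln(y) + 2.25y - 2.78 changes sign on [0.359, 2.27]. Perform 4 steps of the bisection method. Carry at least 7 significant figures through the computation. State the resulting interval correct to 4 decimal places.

[1.0756, 1.1951]

f(0.359000) = -2.996683, f(2.270000) = 3.147280 (opposite signs)
step 1: m = 1.314500, f(m) = 0.451081 > 0 → root in [0.359000, 1.314500]
step 2: m = 0.836750, f(m) = -1.075542 < 0 → root in [0.836750, 1.314500]
step 3: m = 1.075625, f(m) = -0.286942 < 0 → root in [1.075625, 1.314500]
step 4: m = 1.195063, f(m) = 0.087089 > 0 → root in [1.075625, 1.195063]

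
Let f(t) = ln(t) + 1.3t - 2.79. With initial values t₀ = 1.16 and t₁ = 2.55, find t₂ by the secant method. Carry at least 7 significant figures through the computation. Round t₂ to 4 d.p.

1.7673

f(t_0) = -1.133580, f(t_1) = 1.461093
t_2 = 2.550000 - (1.461093)·(2.550000 - 1.160000)/(1.461093 - (-1.133580)) = 1.767273; f(t_2) = 0.076893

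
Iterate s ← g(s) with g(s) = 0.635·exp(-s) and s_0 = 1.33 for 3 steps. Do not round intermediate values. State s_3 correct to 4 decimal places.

s_1 = g(1.330000) = 0.167943
s_2 = g(0.167943) = 0.536830
s_3 = g(0.536830) = 0.371220

0.3712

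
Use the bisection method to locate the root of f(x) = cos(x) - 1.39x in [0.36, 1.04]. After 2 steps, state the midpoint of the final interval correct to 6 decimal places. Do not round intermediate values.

0.615000

f(0.360000) = 0.435497, f(1.040000) = -0.939380 (opposite signs)
step 1: m = 0.700000, f(m) = -0.208158 < 0 → root in [0.360000, 0.700000]
step 2: m = 0.530000, f(m) = 0.126107 > 0 → root in [0.530000, 0.700000]
Midpoint of [0.530000, 0.700000] = 0.615000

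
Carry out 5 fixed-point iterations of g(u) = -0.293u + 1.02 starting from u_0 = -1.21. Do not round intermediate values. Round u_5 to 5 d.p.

u_1 = g(-1.210000) = 1.374530
u_2 = g(1.374530) = 0.617263
u_3 = g(0.617263) = 0.839142
u_4 = g(0.839142) = 0.774131
u_5 = g(0.774131) = 0.793180

0.79318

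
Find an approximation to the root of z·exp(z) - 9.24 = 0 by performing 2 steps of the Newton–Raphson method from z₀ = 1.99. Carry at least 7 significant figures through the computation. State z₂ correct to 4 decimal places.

Newton update: z ← z − f(z)/f'(z).
f'(z) = (z + 1)·exp(z)
z_0 = 1.990000: f = 5.317912, f' = 21.873446 → z_1 = 1.990000 - (5.317912)/(21.873446) = 1.746878
z_1 = 1.746878: f = 0.781256, f' = 15.757922 → z_2 = 1.746878 - (0.781256)/(15.757922) = 1.697300

1.6973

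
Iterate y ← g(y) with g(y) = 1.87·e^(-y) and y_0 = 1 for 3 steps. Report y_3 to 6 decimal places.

y_1 = g(1.000000) = 0.687935
y_2 = g(0.687935) = 0.939887
y_3 = g(0.939887) = 0.730557

0.730557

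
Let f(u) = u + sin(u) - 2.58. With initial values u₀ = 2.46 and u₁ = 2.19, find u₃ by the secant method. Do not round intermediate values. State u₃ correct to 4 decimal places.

1.7842

f(u_0) = 0.510031, f(u_1) = 0.424341
u_2 = 2.190000 - (0.424341)·(2.190000 - 2.460000)/(0.424341 - (0.510031)) = 0.852943; f(u_2) = -0.973837
u_3 = 0.852943 - (-0.973837)·(0.852943 - 2.190000)/(-0.973837 - (0.424341)) = 1.784209; f(u_3) = 0.181523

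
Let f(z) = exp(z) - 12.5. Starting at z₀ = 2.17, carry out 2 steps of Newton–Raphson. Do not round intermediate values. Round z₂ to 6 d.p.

f'(z) = exp(z)
z_0 = 2.170000: f = -3.741716, f' = 8.758284 → z_1 = 2.170000 - (-3.741716)/(8.758284) = 2.597220
z_1 = 2.597220: f = 0.926364, f' = 13.426364 → z_2 = 2.597220 - (0.926364)/(13.426364) = 2.528224

2.528224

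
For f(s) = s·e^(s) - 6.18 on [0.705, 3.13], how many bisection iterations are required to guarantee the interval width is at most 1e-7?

25

Initial width b − a = 3.13 − 0.705 = 2.425000.
After n steps the width is (b−a)/2^n; need (b−a)/2^n ≤ 1e-7.
So n ≥ log₂(2.425000/1e-7) = log₂(24250000.0000) ≈ 24.5315.
Hence n = 25.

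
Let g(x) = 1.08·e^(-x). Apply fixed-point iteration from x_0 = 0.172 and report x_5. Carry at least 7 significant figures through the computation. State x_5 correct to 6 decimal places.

x_1 = g(0.172000) = 0.909338
x_2 = g(0.909338) = 0.435014
x_3 = g(0.435014) = 0.699036
x_4 = g(0.699036) = 0.536829
x_5 = g(0.536829) = 0.631367

0.631367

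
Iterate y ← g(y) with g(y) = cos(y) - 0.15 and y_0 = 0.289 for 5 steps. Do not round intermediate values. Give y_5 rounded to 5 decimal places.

0.66962

y_1 = g(0.289000) = 0.808529
y_2 = g(0.808529) = 0.540563
y_3 = g(0.540563) = 0.707419
y_4 = g(0.707419) = 0.610042
y_5 = g(0.610042) = 0.669624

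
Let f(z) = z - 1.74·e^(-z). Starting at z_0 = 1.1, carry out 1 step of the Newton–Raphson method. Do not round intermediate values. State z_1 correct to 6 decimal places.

0.770209

f'(z) = 1 + 1.74·e^(-z)
z_0 = 1.100000: f = 0.520804, f' = 1.579196 → z_1 = 1.100000 - (0.520804)/(1.579196) = 0.770209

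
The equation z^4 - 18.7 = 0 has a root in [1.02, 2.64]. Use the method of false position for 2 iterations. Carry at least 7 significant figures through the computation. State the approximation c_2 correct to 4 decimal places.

f(1.020000) = -17.617568, f(2.640000) = 29.875324
step 1: c = 1.620942, f(c) = -11.796496 < 0 → new bracket [1.620942, 2.640000]
step 2: c = 1.909418, f(c) = -5.407590 < 0 → new bracket [1.909418, 2.640000]

1.9094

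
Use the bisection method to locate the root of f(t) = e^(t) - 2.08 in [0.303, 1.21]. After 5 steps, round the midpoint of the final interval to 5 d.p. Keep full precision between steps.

0.74233

f(0.303000) = -0.726086, f(1.210000) = 1.273485 (opposite signs)
step 1: m = 0.756500, f(m) = 0.050805 > 0 → root in [0.303000, 0.756500]
step 2: m = 0.529750, f(m) = -0.381492 < 0 → root in [0.529750, 0.756500]
step 3: m = 0.643125, f(m) = -0.177583 < 0 → root in [0.643125, 0.756500]
step 4: m = 0.699812, f(m) = -0.066625 < 0 → root in [0.699812, 0.756500]
step 5: m = 0.728156, f(m) = -0.008742 < 0 → root in [0.728156, 0.756500]
Midpoint of [0.728156, 0.756500] = 0.742328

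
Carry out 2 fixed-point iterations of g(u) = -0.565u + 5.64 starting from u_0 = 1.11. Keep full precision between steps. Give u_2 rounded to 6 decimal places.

2.807740

u_1 = g(1.110000) = 5.012850
u_2 = g(5.012850) = 2.807740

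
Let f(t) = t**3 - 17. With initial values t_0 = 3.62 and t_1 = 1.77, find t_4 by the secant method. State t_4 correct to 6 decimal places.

2.556069

f(t_0) = 30.437928, f(t_1) = -11.454767
t_2 = 1.770000 - (-11.454767)·(1.770000 - 3.620000)/(-11.454767 - (30.437928)) = 2.275848; f(t_2) = -5.212288
t_3 = 2.275848 - (-5.212288)·(2.275848 - 1.770000)/(-5.212288 - (-11.454767)) = 2.698216; f(t_3) = 2.644000
t_4 = 2.698216 - (2.644000)·(2.698216 - 2.275848)/(2.644000 - (-5.212288)) = 2.556069; f(t_4) = -0.299944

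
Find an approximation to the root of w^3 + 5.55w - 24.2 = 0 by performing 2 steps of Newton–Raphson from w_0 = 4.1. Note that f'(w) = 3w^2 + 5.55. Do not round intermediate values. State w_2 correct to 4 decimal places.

2.3694

w_0 = 4.100000: f = 67.476000, f' = 55.980000 → w_1 = 4.100000 - (67.476000)/(55.980000) = 2.894641
w_1 = 2.894641: f = 16.119298, f' = 30.686839 → w_2 = 2.894641 - (16.119298)/(30.686839) = 2.369357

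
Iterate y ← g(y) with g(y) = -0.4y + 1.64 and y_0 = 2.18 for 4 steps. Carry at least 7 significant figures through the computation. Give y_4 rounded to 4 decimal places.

y_1 = g(2.180000) = 0.768000
y_2 = g(0.768000) = 1.332800
y_3 = g(1.332800) = 1.106880
y_4 = g(1.106880) = 1.197248

1.1972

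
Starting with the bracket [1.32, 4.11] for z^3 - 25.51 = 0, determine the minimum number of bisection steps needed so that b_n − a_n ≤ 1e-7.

Initial width b − a = 4.11 − 1.32 = 2.790000.
After n steps the width is (b−a)/2^n; need (b−a)/2^n ≤ 1e-7.
So n ≥ log₂(2.790000/1e-7) = log₂(27900000.0000) ≈ 24.7338.
Hence n = 25.

25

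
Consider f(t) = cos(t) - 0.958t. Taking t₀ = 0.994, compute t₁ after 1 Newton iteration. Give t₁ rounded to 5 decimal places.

0.76746

Newton update: t ← t − f(t)/f'(t).
f'(t) = -sin(t) - 0.958
t_0 = 0.994000: f = -0.406911, f' = -1.796214 → t_1 = 0.994000 - (-0.406911)/(-1.796214) = 0.767462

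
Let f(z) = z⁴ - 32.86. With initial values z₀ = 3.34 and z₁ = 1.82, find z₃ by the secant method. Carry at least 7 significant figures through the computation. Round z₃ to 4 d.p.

f(z_0) = 91.587411, f(z_1) = -21.888006
z_2 = 1.820000 - (-21.888006)·(1.820000 - 3.340000)/(-21.888006 - (91.587411)) = 2.113189; f(z_2) = -12.918696
z_3 = 2.113189 - (-12.918696)·(2.113189 - 1.820000)/(-12.918696 - (-21.888006)) = 2.535476; f(z_3) = 8.467405

2.5355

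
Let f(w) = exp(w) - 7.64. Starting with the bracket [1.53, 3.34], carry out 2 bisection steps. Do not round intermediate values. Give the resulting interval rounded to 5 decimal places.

f(1.530000) = -3.021823, f(3.340000) = 20.579127 (opposite signs)
step 1: m = 2.435000, f(m) = 3.775819 > 0 → root in [1.530000, 2.435000]
step 2: m = 1.982500, f(m) = -0.379128 < 0 → root in [1.982500, 2.435000]

[1.98250, 2.43500]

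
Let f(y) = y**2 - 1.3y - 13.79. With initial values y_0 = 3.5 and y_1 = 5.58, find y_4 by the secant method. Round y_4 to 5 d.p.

Secant update: y_(k+1) = y_k − f(y_k)·(y_k − y_(k-1))/(f(y_k) − f(y_(k-1))).
f(y_0) = -6.090000, f(y_1) = 10.092400
y_2 = 5.580000 - (10.092400)·(5.580000 - 3.500000)/(10.092400 - (-6.090000)) = 4.282776; f(y_2) = -1.015436
y_3 = 4.282776 - (-1.015436)·(4.282776 - 5.580000)/(-1.015436 - (10.092400)) = 4.401364; f(y_3) = -0.139771
y_4 = 4.401364 - (-0.139771)·(4.401364 - 4.282776)/(-0.139771 - (-1.015436)) = 4.420292; f(y_4) = 0.002603

4.42029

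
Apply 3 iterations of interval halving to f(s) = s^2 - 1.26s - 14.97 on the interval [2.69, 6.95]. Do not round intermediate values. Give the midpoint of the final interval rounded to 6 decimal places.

4.553750

f(2.690000) = -11.123300, f(6.950000) = 24.575500 (opposite signs)
step 1: m = 4.820000, f(m) = 2.189200 > 0 → root in [2.690000, 4.820000]
step 2: m = 3.755000, f(m) = -5.601275 < 0 → root in [3.755000, 4.820000]
step 3: m = 4.287500, f(m) = -1.989594 < 0 → root in [4.287500, 4.820000]
Midpoint of [4.287500, 4.820000] = 4.553750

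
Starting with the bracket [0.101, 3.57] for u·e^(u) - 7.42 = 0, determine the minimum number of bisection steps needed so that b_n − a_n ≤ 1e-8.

Initial width b − a = 3.57 − 0.101 = 3.469000.
After n steps the width is (b−a)/2^n; need (b−a)/2^n ≤ 1e-8.
So n ≥ log₂(3.469000/1e-8) = log₂(346900000.0000) ≈ 28.3699.
Hence n = 29.

29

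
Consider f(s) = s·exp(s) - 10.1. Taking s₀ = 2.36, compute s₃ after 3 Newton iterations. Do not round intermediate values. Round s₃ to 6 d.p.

f'(s) = (s + 1)·exp(s)
s_0 = 2.360000: f = 14.894645, f' = 35.585597 → s_1 = 2.360000 - (14.894645)/(35.585597) = 1.941442
s_1 = 1.941442: f = 3.429502, f' = 20.498293 → s_2 = 1.941442 - (3.429502)/(20.498293) = 1.774135
s_2 = 1.774135: f = 0.358845, f' = 16.354025 → s_3 = 1.774135 - (0.358845)/(16.354025) = 1.752193

1.752193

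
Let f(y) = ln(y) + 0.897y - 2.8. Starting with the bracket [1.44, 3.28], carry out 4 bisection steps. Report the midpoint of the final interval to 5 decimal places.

2.18750

f(1.440000) = -1.143677, f(3.280000) = 1.330003 (opposite signs)
step 1: m = 2.360000, f(m) = 0.175582 > 0 → root in [1.440000, 2.360000]
step 2: m = 1.900000, f(m) = -0.453846 < 0 → root in [1.900000, 2.360000]
step 3: m = 2.130000, f(m) = -0.133268 < 0 → root in [2.130000, 2.360000]
step 4: m = 2.245000, f(m) = 0.022471 > 0 → root in [2.130000, 2.245000]
Midpoint of [2.130000, 2.245000] = 2.187500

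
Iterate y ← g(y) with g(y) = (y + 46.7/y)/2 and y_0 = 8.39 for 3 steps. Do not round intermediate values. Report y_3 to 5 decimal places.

6.83374

y_1 = g(8.390000) = 6.978075
y_2 = g(6.978075) = 6.835233
y_3 = g(6.835233) = 6.833740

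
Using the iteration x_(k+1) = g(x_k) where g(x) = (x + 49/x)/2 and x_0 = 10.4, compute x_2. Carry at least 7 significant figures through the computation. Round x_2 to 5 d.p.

7.02044

x_1 = g(10.400000) = 7.555769
x_2 = g(7.555769) = 7.020440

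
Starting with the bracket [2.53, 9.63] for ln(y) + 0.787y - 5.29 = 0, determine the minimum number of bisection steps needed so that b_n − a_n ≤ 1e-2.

Initial width b − a = 9.63 − 2.53 = 7.100000.
After n steps the width is (b−a)/2^n; need (b−a)/2^n ≤ 1e-2.
So n ≥ log₂(7.100000/1e-2) = log₂(710.0000) ≈ 9.4717.
Hence n = 10.

10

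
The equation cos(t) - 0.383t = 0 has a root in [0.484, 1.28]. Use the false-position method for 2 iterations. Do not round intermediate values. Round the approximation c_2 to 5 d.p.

1.12467

f(0.484000) = 0.699769, f(1.280000) = -0.203525
step 1: c = 1.100650, f(c) = 0.031468 > 0 → new bracket [1.100650, 1.280000]
step 2: c = 1.124667, f(c) = 0.000730 > 0 → new bracket [1.124667, 1.280000]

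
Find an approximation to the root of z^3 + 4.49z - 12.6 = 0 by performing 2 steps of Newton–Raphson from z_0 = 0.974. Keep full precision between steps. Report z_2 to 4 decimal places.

f'(z) = 3z^2 + 4.49
z_0 = 0.974000: f = -7.302730, f' = 7.336028 → z_1 = 0.974000 - (-7.302730)/(7.336028) = 1.969461
z_1 = 1.969461: f = 3.881979, f' = 16.126330 → z_2 = 1.969461 - (3.881979)/(16.126330) = 1.728738

1.7287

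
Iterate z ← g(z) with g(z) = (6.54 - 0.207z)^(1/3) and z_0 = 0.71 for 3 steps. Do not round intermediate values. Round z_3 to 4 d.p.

z_1 = g(0.710000) = 1.855961
z_2 = g(1.855961) = 1.832716
z_3 = g(1.832716) = 1.833194

1.8332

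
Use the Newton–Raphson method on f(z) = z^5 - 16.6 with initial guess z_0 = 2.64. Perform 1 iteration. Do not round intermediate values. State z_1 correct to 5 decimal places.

2.18035

f'(z) = 5z^4
z_0 = 2.640000: f = 111.638856, f' = 242.876621 → z_1 = 2.640000 - (111.638856)/(242.876621) = 2.180347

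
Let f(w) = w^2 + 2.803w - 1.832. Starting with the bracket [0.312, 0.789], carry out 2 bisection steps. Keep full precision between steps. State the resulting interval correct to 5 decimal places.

[0.43125, 0.55050]

f(0.312000) = -0.860120, f(0.789000) = 1.002088 (opposite signs)
step 1: m = 0.550500, f(m) = 0.014102 > 0 → root in [0.312000, 0.550500]
step 2: m = 0.431250, f(m) = -0.437230 < 0 → root in [0.431250, 0.550500]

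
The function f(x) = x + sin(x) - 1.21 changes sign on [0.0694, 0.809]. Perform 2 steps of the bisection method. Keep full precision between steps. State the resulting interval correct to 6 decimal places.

[0.624100, 0.809000]

f(0.069400) = -1.071256, f(0.809000) = 0.322597 (opposite signs)
step 1: m = 0.439200, f(m) = -0.345584 < 0 → root in [0.439200, 0.809000]
step 2: m = 0.624100, f(m) = -0.001533 < 0 → root in [0.624100, 0.809000]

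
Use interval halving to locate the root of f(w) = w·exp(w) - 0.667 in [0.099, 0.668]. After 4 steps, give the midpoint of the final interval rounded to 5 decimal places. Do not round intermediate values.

f(0.099000) = -0.557697, f(0.668000) = 0.635822 (opposite signs)
step 1: m = 0.383500, f(m) = -0.104248 < 0 → root in [0.383500, 0.668000]
step 2: m = 0.525750, f(m) = 0.222426 > 0 → root in [0.383500, 0.525750]
step 3: m = 0.454625, f(m) = 0.049299 > 0 → root in [0.383500, 0.454625]
step 4: m = 0.419063, f(m) = -0.029801 < 0 → root in [0.419063, 0.454625]
Midpoint of [0.419063, 0.454625] = 0.436844

0.43684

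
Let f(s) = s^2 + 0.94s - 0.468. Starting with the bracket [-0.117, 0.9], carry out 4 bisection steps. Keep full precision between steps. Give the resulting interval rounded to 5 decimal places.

[0.32794, 0.39150]

f(-0.117000) = -0.564291, f(0.900000) = 1.188000 (opposite signs)
step 1: m = 0.391500, f(m) = 0.053282 > 0 → root in [-0.117000, 0.391500]
step 2: m = 0.137250, f(m) = -0.320147 < 0 → root in [0.137250, 0.391500]
step 3: m = 0.264375, f(m) = -0.149593 < 0 → root in [0.264375, 0.391500]
step 4: m = 0.327937, f(m) = -0.052196 < 0 → root in [0.327937, 0.391500]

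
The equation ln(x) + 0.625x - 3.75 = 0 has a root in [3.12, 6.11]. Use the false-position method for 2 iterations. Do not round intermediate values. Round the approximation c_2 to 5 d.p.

3.84677

f(3.120000) = -0.662167, f(6.110000) = 1.878677
step 1: c = 3.899221, f(c) = 0.047790 > 0 → new bracket [3.120000, 3.899221]
step 2: c = 3.846769, f(c) = 0.001464 > 0 → new bracket [3.120000, 3.846769]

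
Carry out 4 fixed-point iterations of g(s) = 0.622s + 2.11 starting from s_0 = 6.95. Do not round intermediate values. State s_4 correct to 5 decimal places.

s_1 = g(6.950000) = 6.432900
s_2 = g(6.432900) = 6.111264
s_3 = g(6.111264) = 5.911206
s_4 = g(5.911206) = 5.786770

5.78677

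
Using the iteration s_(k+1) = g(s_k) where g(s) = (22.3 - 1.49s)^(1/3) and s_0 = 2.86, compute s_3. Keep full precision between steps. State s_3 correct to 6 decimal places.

s_1 = g(2.860000) = 2.622613
s_2 = g(2.622613) = 2.639644
s_3 = g(2.639644) = 2.638430

2.638430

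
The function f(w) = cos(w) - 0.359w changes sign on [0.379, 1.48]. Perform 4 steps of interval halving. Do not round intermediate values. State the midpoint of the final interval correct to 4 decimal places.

1.1703

f(0.379000) = 0.792974, f(1.480000) = -0.440648 (opposite signs)
step 1: m = 0.929500, f(m) = 0.264544 > 0 → root in [0.929500, 1.480000]
step 2: m = 1.204750, f(m) = -0.074579 < 0 → root in [0.929500, 1.204750]
step 3: m = 1.067125, f(m) = 0.099546 > 0 → root in [1.067125, 1.204750]
step 4: m = 1.135937, f(m) = 0.013481 > 0 → root in [1.135937, 1.204750]
Midpoint of [1.135937, 1.204750] = 1.170344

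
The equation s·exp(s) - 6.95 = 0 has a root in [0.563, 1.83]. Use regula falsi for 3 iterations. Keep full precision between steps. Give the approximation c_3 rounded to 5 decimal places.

f(0.563000) = -5.961410, f(1.830000) = 4.458013
step 1: c = 1.287906, f(c) = -2.281096 < 0 → new bracket [1.287906, 1.830000]
step 2: c = 1.471398, f(c) = -0.541595 < 0 → new bracket [1.471398, 1.830000]
step 3: c = 1.510244, f(c) = -0.111862 < 0 → new bracket [1.510244, 1.830000]

1.51024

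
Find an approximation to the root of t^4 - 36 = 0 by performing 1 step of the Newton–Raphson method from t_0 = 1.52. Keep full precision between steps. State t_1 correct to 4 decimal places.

3.7028

f'(t) = 4t^3
t_0 = 1.520000: f = -30.662052, f' = 14.047232 → t_1 = 1.520000 - (-30.662052)/(14.047232) = 3.702782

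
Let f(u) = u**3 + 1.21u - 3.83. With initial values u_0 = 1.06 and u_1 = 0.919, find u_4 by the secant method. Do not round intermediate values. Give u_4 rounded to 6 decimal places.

f(u_0) = -1.356384, f(u_1) = -1.941858
u_2 = 0.919000 - (-1.941858)·(0.919000 - 1.060000)/(-1.941858 - (-1.356384)) = 1.386658; f(u_2) = 0.514153
u_3 = 1.386658 - (0.514153)·(1.386658 - 0.919000)/(0.514153 - (-1.941858)) = 1.288757; f(u_3) = -0.130117
u_4 = 1.288757 - (-0.130117)·(1.288757 - 1.386658)/(-0.130117 - (0.514153)) = 1.308529; f(u_4) = -0.006154

1.308529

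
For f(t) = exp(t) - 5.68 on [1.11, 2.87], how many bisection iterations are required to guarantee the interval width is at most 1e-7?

25

Initial width b − a = 2.87 − 1.11 = 1.760000.
After n steps the width is (b−a)/2^n; need (b−a)/2^n ≤ 1e-7.
So n ≥ log₂(1.760000/1e-7) = log₂(17600000.0000) ≈ 24.0691.
Hence n = 25.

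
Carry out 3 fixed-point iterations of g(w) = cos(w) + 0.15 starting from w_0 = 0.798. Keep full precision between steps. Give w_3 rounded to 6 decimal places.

w_1 = g(0.798000) = 0.848140
w_2 = g(0.848140) = 0.811379
w_3 = g(0.811379) = 0.838499

0.838499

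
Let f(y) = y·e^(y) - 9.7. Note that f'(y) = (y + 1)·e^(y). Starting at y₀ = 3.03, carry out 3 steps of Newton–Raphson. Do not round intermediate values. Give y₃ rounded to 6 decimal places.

y_0 = 3.030000: f = 53.012615, f' = 83.409847 → y_1 = 3.030000 - (53.012615)/(83.409847) = 2.394432
y_1 = 2.394432: f = 16.547698, f' = 37.209670 → y_2 = 2.394432 - (16.547698)/(37.209670) = 1.949717
y_2 = 1.949717: f = 4.000078, f' = 20.726778 → y_3 = 1.949717 - (4.000078)/(20.726778) = 1.756726

1.756726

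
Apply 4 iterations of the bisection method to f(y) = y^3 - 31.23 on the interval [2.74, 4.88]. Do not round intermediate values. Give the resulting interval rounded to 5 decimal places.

[3.14125, 3.27500]

f(2.740000) = -10.659176, f(4.880000) = 84.984272 (opposite signs)
step 1: m = 3.810000, f(m) = 24.076341 > 0 → root in [2.740000, 3.810000]
step 2: m = 3.275000, f(m) = 3.896422 > 0 → root in [2.740000, 3.275000]
step 3: m = 3.007500, f(m) = -4.026993 < 0 → root in [3.007500, 3.275000]
step 4: m = 3.141250, f(m) = -0.233868 < 0 → root in [3.141250, 3.275000]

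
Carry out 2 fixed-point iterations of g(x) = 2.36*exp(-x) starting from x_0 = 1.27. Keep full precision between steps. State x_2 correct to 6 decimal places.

1.216404

x_1 = g(1.270000) = 0.662763
x_2 = g(0.662763) = 1.216404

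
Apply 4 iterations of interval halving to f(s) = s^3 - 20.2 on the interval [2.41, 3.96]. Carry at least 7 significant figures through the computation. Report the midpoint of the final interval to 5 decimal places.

f(2.410000) = -6.202479, f(3.960000) = 41.899136 (opposite signs)
step 1: m = 3.185000, f(m) = 12.109357 > 0 → root in [2.410000, 3.185000]
step 2: m = 2.797500, f(m) = 1.693252 > 0 → root in [2.410000, 2.797500]
step 3: m = 2.603750, f(m) = -2.547840 < 0 → root in [2.603750, 2.797500]
step 4: m = 2.700625, f(m) = -0.503328 < 0 → root in [2.700625, 2.797500]
Midpoint of [2.700625, 2.797500] = 2.749063

2.74906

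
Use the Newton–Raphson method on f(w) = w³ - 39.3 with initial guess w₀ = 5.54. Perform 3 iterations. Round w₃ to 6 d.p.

f'(w) = 3w²
w_0 = 5.540000: f = 130.731464, f' = 92.074800 → w_1 = 5.540000 - (130.731464)/(92.074800) = 4.120160
w_1 = 4.120160: f = 30.642687, f' = 50.927161 → w_2 = 4.120160 - (30.642687)/(50.927161) = 3.518464
w_2 = 3.518464: f = 4.257133, f' = 37.138764 → w_3 = 3.518464 - (4.257133)/(37.138764) = 3.403836

3.403836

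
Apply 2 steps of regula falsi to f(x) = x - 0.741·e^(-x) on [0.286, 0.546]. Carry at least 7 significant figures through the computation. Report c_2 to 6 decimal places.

f(0.286000) = -0.270686, f(0.546000) = 0.116767
step 1: c = 0.467644, f(c) = 0.003424 > 0 → new bracket [0.286000, 0.467644]
step 2: c = 0.465374, f(c) = 0.000101 > 0 → new bracket [0.286000, 0.465374]

0.465374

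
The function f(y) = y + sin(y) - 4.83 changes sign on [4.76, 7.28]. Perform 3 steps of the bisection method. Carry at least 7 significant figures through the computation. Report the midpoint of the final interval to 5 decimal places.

f(4.760000) = -1.068867, f(7.280000) = 3.289746 (opposite signs)
step 1: m = 6.020000, f(m) = 0.929843 > 0 → root in [4.760000, 6.020000]
step 2: m = 5.390000, f(m) = -0.219073 < 0 → root in [5.390000, 6.020000]
step 3: m = 5.705000, f(m) = 0.328495 > 0 → root in [5.390000, 5.705000]
Midpoint of [5.390000, 5.705000] = 5.547500

5.54750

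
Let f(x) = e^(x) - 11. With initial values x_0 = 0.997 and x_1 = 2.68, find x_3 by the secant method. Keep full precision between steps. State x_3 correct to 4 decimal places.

2.3665

f(x_0) = -8.289861, f(x_1) = 3.585093
x_2 = 2.680000 - (3.585093)·(2.680000 - 0.997000)/(3.585093 - (-8.289861)) = 2.171896; f(x_2) = -2.225095
x_3 = 2.171896 - (-2.225095)·(2.171896 - 2.680000)/(-2.225095 - (3.585093)) = 2.366482; f(x_3) = -0.340178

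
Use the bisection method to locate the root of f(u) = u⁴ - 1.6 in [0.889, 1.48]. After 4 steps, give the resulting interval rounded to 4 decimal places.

f(0.889000) = -0.975393, f(1.480000) = 3.197852 (opposite signs)
step 1: m = 1.184500, f(m) = 0.368522 > 0 → root in [0.889000, 1.184500]
step 2: m = 1.036750, f(m) = -0.444696 < 0 → root in [1.036750, 1.184500]
step 3: m = 1.110625, f(m) = -0.078508 < 0 → root in [1.110625, 1.184500]
step 4: m = 1.147562, f(m) = 0.134225 > 0 → root in [1.110625, 1.147562]

[1.1106, 1.1476]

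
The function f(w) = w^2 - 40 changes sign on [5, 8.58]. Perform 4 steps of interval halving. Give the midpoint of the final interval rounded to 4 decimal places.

6.2306

f(5.000000) = -15.000000, f(8.580000) = 33.616400 (opposite signs)
step 1: m = 6.790000, f(m) = 6.104100 > 0 → root in [5.000000, 6.790000]
step 2: m = 5.895000, f(m) = -5.248975 < 0 → root in [5.895000, 6.790000]
step 3: m = 6.342500, f(m) = 0.227306 > 0 → root in [5.895000, 6.342500]
step 4: m = 6.118750, f(m) = -2.560898 < 0 → root in [6.118750, 6.342500]
Midpoint of [6.118750, 6.342500] = 6.230625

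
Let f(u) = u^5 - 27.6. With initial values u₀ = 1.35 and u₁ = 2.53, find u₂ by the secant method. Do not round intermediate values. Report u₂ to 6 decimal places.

1.625040

f(u_0) = -23.115967, f(u_1) = 76.057948
u_2 = 2.530000 - (76.057948)·(2.530000 - 1.350000)/(76.057948 - (-23.115967)) = 1.625040; f(u_2) = -16.267626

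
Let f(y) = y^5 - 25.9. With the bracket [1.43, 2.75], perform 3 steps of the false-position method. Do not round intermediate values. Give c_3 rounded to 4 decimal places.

f(1.430000) = -19.920289, f(2.750000) = 131.376367
step 1: c = 1.603796, f(c) = -15.289255 < 0 → new bracket [1.603796, 2.750000]
step 2: c = 1.723283, f(c) = -10.702121 < 0 → new bracket [1.723283, 2.750000]
step 3: c = 1.800621, f(c) = -6.971710 < 0 → new bracket [1.800621, 2.750000]

1.8006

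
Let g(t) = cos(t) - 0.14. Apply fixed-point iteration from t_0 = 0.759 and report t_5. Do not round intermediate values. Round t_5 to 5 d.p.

t_1 = g(0.759000) = 0.585525
t_2 = g(0.585525) = 0.693422
t_3 = g(0.693422) = 0.629063
t_4 = g(0.629063) = 0.668579
t_5 = g(0.668579) = 0.644703

0.64470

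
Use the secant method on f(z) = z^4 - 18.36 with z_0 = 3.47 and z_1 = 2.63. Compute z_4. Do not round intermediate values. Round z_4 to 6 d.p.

2.087257

f(z_0) = 126.623273, f(z_1) = 29.483506
z_2 = 2.630000 - (29.483506)·(2.630000 - 3.470000)/(29.483506 - (126.623273)) = 2.375046; f(z_2) = 13.459131
z_3 = 2.375046 - (13.459131)·(2.375046 - 2.630000)/(13.459131 - (29.483506)) = 2.160907; f(z_3) = 3.444390
z_4 = 2.160907 - (3.444390)·(2.160907 - 2.375046)/(3.444390 - (13.459131)) = 2.087257; f(z_4) = 0.620329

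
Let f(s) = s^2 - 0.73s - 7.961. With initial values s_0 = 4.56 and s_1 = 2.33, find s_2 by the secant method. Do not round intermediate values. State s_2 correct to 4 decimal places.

3.0172

Secant update: s_(k+1) = s_k − f(s_k)·(s_k − s_(k-1))/(f(s_k) − f(s_(k-1))).
f(s_0) = 9.503800, f(s_1) = -4.233000
s_2 = 2.330000 - (-4.233000)·(2.330000 - 4.560000)/(-4.233000 - (9.503800)) = 3.017175; f(s_2) = -1.060191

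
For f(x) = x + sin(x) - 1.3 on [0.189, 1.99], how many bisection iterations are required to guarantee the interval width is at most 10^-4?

15

Initial width b − a = 1.99 − 0.189 = 1.801000.
After n steps the width is (b−a)/2^n; need (b−a)/2^n ≤ 10^-4.
So n ≥ log₂(1.801000/10^-4) = log₂(18010.0000) ≈ 14.1365.
Hence n = 15.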